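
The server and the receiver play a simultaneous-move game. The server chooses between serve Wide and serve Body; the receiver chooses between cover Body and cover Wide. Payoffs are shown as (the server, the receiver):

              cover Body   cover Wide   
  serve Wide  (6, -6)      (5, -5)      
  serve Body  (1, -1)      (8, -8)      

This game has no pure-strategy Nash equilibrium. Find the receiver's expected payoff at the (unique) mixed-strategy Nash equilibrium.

-43/8

In a mixed equilibrium the receiver is indifferent between cover Body and cover Wide; this condition fixes p.
  the receiver's payoff from cover Body: p·(-6) + (1−p)·(-1) = -5p - 1
  the receiver's payoff from cover Wide: p·(-5) + (1−p)·(-8) = 3p - 8
  -5p - 1 = 3p - 8  ⇒  -8p = -7  ⇒  p = 7/8.
At equilibrium the receiver is indifferent across columns, so the receiver's payoff equals the payoff from cover Body: (7/8)·(-6) + (1/8)·(-1) = -43/8.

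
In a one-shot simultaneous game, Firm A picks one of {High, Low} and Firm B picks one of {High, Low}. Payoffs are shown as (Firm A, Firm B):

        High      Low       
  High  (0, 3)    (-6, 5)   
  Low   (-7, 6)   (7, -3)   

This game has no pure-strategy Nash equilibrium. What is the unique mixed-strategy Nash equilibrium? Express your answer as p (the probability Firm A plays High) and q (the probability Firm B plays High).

p = 9/11, q = 13/20

Firm A's mix must leave Firm B indifferent between High and Low.
  Firm B's payoff from High: p·3 + (1−p)·6 = -3p + 6
  Firm B's payoff from Low: p·5 + (1−p)·(-3) = 8p - 3
  -3p + 6 = 8p - 3  ⇒  -11p = -9  ⇒  p = 9/11.
Set Firm A's expected payoff from High equal to that from Low:
  Firm A's payoff to High: q·0 + (1−q)·(-6) = 6q - 6
  Firm A's payoff to Low: q·(-7) + (1−q)·7 = -14q + 7
  6q - 6 = -14q + 7  ⇒  20q = 13  ⇒  q = 13/20.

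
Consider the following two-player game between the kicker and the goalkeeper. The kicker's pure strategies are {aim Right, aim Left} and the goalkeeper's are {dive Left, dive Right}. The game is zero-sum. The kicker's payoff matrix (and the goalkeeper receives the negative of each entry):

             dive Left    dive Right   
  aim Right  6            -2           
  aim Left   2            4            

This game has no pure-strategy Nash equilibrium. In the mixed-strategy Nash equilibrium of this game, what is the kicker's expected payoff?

Set the kicker's expected payoff from aim Right equal to that from aim Left:
  the kicker's payoff from aim Right: q·6 + (1−q)·(-2) = 8q - 2
  the kicker's payoff from aim Left: q·2 + (1−q)·4 = -2q + 4
  8q - 2 = -2q + 4  ⇒  10q = 6  ⇒  q = 3/5.
At equilibrium the kicker is indifferent across rows, so the kicker's payoff equals the payoff from aim Right: (3/5)·6 + (2/5)·(-2) = 14/5.

14/5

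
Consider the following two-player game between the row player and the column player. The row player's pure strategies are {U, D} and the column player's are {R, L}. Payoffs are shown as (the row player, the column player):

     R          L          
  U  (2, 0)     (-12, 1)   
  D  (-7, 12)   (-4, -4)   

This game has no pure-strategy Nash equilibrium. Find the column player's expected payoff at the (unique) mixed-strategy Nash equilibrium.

The row player's mix must leave the column player indifferent between R and L.
  the column player's payoff to R: p·0 + (1−p)·12 = -12p + 12
  the column player's payoff to L: p·1 + (1−p)·(-4) = 5p - 4
  -12p + 12 = 5p - 4  ⇒  -17p = -16  ⇒  p = 16/17.
At equilibrium the column player is indifferent across columns, so the column player's payoff equals the payoff from R: (16/17)·0 + (1/17)·12 = 12/17.

12/17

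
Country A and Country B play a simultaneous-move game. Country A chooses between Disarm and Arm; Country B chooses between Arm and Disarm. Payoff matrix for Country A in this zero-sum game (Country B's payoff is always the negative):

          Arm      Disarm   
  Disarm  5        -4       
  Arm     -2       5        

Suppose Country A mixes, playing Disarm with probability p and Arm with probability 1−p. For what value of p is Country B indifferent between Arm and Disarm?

In a mixed equilibrium Country B is indifferent between Arm and Disarm; this condition fixes p.
  Country B's expected payoff from Arm: p·(-5) + (1−p)·2 = -7p + 2
  Country B's expected payoff from Disarm: p·4 + (1−p)·(-5) = 9p - 5
  -7p + 2 = 9p - 5  ⇒  -16p = -7  ⇒  p = 7/16.

p = 7/16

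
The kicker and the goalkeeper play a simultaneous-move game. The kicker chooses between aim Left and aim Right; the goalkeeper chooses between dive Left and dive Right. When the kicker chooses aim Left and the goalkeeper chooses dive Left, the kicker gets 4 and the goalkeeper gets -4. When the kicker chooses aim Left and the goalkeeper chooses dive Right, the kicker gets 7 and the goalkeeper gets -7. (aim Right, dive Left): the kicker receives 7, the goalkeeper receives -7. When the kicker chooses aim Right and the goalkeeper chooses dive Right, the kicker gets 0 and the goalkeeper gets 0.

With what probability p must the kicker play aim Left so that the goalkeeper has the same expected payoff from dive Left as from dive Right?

p = 7/10

The goalkeeper's indifference between dive Left and dive Right determines the kicker's mixing probability p:
  the goalkeeper's payoff from dive Left: p·(-4) + (1−p)·(-7) = 3p - 7
  the goalkeeper's payoff from dive Right: p·(-7) + (1−p)·0 = -7p
  3p - 7 = -7p  ⇒  10p = 7  ⇒  p = 7/10.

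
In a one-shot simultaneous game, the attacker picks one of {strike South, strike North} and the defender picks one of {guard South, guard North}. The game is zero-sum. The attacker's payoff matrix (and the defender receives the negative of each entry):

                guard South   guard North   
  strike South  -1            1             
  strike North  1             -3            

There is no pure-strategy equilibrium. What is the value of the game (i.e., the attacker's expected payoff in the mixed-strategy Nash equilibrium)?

For the attacker to be willing to mix, the attacker must be indifferent between strike South and strike North, which pins down the defender's mix.
  the attacker's payoff to strike South: q·(-1) + (1−q)·1 = -2q + 1
  the attacker's payoff to strike North: q·1 + (1−q)·(-3) = 4q - 3
  -2q + 1 = 4q - 3  ⇒  -6q = -4  ⇒  q = 2/3.
The value is the attacker's expected payoff against this mix (using strike South): (2/3)·(-1) + (1/3)·1 = -1/3.

v = -1/3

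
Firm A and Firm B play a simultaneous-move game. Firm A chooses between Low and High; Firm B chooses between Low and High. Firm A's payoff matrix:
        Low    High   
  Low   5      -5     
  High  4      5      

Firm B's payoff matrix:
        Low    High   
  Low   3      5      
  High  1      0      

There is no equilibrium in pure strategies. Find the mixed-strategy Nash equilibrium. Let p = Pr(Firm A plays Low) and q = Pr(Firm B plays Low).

p = 1/3, q = 10/11

Firm A's mix must leave Firm B indifferent between Low and High.
  Firm B's payoff from Low: p·3 + (1−p)·1 = 2p + 1
  Firm B's payoff from High: p·5 + (1−p)·0 = 5p
  2p + 1 = 5p  ⇒  -3p = -1  ⇒  p = 1/3.
Set Firm A's expected payoff from Low equal to that from High:
  Firm A's expected payoff from Low: q·5 + (1−q)·(-5) = 10q - 5
  Firm A's expected payoff from High: q·4 + (1−q)·5 = -q + 5
  10q - 5 = -q + 5  ⇒  11q = 10  ⇒  q = 10/11.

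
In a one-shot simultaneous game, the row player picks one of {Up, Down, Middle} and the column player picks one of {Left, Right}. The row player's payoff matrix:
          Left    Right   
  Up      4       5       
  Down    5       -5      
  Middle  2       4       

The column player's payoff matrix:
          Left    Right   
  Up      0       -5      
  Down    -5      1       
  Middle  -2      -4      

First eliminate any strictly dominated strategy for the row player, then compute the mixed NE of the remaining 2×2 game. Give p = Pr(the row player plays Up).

p = 6/11

The row player's strategy Middle is strictly dominated by Up: 4 > 2 and 5 > 4. Eliminate Middle.
The row player's mix must leave the column player indifferent between Left and Right.
  the column player's payoff to Left: p·0 + (1−p)·(-5) = 5p - 5
  the column player's payoff to Right: p·(-5) + (1−p)·1 = -6p + 1
  5p - 5 = -6p + 1  ⇒  11p = 6  ⇒  p = 6/11.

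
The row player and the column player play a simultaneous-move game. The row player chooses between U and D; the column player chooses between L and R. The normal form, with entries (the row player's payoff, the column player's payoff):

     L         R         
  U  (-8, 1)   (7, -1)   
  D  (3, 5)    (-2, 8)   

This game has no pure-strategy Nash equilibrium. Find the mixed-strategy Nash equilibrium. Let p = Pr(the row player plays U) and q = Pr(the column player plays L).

For the column player to be willing to mix, the column player must be indifferent between L and R, which pins down the row player's mix.
  the column player's expected payoff from L: p·1 + (1−p)·5 = -4p + 5
  the column player's expected payoff from R: p·(-1) + (1−p)·8 = -9p + 8
  -4p + 5 = -9p + 8  ⇒  5p = 3  ⇒  p = 3/5.
The row player's indifference between U and D determines the column player's mixing probability q:
  the row player's payoff to U: q·(-8) + (1−q)·7 = -15q + 7
  the row player's payoff to D: q·3 + (1−q)·(-2) = 5q - 2
  -15q + 7 = 5q - 2  ⇒  -20q = -9  ⇒  q = 9/20.

p = 3/5, q = 9/20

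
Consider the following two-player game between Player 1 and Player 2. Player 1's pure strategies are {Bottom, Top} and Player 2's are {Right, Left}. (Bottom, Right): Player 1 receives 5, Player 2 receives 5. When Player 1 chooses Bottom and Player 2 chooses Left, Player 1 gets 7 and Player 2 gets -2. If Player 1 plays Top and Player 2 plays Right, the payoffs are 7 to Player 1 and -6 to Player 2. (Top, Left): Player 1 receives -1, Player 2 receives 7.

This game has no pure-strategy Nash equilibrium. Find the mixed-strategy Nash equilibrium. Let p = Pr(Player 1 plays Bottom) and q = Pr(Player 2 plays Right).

Set Player 2's expected payoff from Right equal to that from Left:
  Player 2's payoff to Right: p·5 + (1−p)·(-6) = 11p - 6
  Player 2's payoff to Left: p·(-2) + (1−p)·7 = -9p + 7
  11p - 6 = -9p + 7  ⇒  20p = 13  ⇒  p = 13/20.
For Player 1 to be willing to mix, Player 1 must be indifferent between Bottom and Top, which pins down Player 2's mix.
  Player 1's payoff from Bottom: q·5 + (1−q)·7 = -2q + 7
  Player 1's payoff from Top: q·7 + (1−q)·(-1) = 8q - 1
  -2q + 7 = 8q - 1  ⇒  -10q = -8  ⇒  q = 4/5.

p = 13/20, q = 4/5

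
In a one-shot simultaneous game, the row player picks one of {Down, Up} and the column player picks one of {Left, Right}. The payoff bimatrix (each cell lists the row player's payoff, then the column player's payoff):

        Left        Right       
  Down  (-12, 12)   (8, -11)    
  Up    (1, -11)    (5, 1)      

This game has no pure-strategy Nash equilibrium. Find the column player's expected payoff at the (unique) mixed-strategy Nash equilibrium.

-109/35

Set the column player's expected payoff from Left equal to that from Right:
  the column player's expected payoff from Left: p·12 + (1−p)·(-11) = 23p - 11
  the column player's expected payoff from Right: p·(-11) + (1−p)·1 = -12p + 1
  23p - 11 = -12p + 1  ⇒  35p = 12  ⇒  p = 12/35.
At equilibrium the column player is indifferent across columns, so the column player's payoff equals the payoff from Left: (12/35)·12 + (23/35)·(-11) = -109/35.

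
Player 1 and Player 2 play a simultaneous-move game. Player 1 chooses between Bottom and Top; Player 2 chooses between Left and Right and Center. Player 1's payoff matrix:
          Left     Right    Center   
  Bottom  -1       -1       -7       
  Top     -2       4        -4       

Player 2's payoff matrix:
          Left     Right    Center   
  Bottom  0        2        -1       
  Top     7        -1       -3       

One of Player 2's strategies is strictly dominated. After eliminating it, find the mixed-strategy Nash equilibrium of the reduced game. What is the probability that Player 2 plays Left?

q = 5/6

Player 2's strategy Center is strictly dominated by Right: 2 > -1 and -1 > -3. Eliminate Center.
Player 1's indifference between Bottom and Top determines Player 2's mixing probability q:
  Player 1's expected payoff from Bottom: q·(-1) + (1−q)·(-1) = -1
  Player 1's expected payoff from Top: q·(-2) + (1−q)·4 = -6q + 4
  -1 = -6q + 4  ⇒  6q = 5  ⇒  q = 5/6.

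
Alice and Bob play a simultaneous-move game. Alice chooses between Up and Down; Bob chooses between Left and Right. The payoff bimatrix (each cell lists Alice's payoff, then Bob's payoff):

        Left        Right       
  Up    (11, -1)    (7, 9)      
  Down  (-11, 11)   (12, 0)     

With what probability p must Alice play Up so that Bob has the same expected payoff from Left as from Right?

For Bob to be willing to mix, Bob must be indifferent between Left and Right, which pins down Alice's mix.
  Bob's expected payoff from Left: p·(-1) + (1−p)·11 = -12p + 11
  Bob's expected payoff from Right: p·9 + (1−p)·0 = 9p
  -12p + 11 = 9p  ⇒  -21p = -11  ⇒  p = 11/21.

p = 11/21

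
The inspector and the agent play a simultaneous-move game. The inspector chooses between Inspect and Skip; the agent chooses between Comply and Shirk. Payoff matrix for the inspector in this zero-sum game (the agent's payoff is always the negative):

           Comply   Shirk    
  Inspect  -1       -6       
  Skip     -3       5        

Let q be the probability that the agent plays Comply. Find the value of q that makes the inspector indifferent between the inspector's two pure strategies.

q = 11/13

In a mixed equilibrium the inspector is indifferent between Inspect and Skip; this condition fixes q.
  the inspector's payoff from Inspect: q·(-1) + (1−q)·(-6) = 5q - 6
  the inspector's payoff from Skip: q·(-3) + (1−q)·5 = -8q + 5
  5q - 6 = -8q + 5  ⇒  13q = 11  ⇒  q = 11/13.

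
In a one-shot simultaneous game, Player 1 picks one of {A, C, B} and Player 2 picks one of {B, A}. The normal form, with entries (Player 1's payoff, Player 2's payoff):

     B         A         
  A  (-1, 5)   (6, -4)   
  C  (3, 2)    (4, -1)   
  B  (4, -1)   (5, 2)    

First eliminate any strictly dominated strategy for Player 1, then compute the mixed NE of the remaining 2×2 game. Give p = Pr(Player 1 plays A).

Player 1's strategy C is strictly dominated by B: 4 > 3 and 5 > 4. Eliminate C.
Player 1's mix must leave Player 2 indifferent between B and A.
  Player 2's payoff to B: p·5 + (1−p)·(-1) = 6p - 1
  Player 2's payoff to A: p·(-4) + (1−p)·2 = -6p + 2
  6p - 1 = -6p + 2  ⇒  12p = 3  ⇒  p = 1/4.

p = 1/4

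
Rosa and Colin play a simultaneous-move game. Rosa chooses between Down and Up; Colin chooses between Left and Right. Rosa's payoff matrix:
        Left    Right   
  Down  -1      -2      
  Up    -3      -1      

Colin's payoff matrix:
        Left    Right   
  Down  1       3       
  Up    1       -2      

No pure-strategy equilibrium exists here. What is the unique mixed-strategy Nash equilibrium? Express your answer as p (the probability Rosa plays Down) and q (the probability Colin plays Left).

Colin's indifference between Left and Right determines Rosa's mixing probability p:
  Colin's expected payoff from Left: p·1 + (1−p)·1 = 1
  Colin's expected payoff from Right: p·3 + (1−p)·(-2) = 5p - 2
  1 = 5p - 2  ⇒  -5p = -3  ⇒  p = 3/5.
In a mixed equilibrium Rosa is indifferent between Down and Up; this condition fixes q.
  Rosa's expected payoff from Down: q·(-1) + (1−q)·(-2) = q - 2
  Rosa's expected payoff from Up: q·(-3) + (1−q)·(-1) = -2q - 1
  q - 2 = -2q - 1  ⇒  3q = 1  ⇒  q = 1/3.

p = 3/5, q = 1/3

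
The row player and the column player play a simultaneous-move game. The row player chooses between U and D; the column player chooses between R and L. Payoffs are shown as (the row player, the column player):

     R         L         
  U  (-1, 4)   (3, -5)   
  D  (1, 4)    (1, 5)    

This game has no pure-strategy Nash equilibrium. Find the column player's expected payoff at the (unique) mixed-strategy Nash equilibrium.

The row player's mix must leave the column player indifferent between R and L.
  the column player's payoff from R: p·4 + (1−p)·4 = 4
  the column player's payoff from L: p·(-5) + (1−p)·5 = -10p + 5
  4 = -10p + 5  ⇒  10p = 1  ⇒  p = 1/10.
At equilibrium the column player is indifferent across columns, so the column player's payoff equals the payoff from R: (1/10)·4 + (9/10)·4 = 4.

4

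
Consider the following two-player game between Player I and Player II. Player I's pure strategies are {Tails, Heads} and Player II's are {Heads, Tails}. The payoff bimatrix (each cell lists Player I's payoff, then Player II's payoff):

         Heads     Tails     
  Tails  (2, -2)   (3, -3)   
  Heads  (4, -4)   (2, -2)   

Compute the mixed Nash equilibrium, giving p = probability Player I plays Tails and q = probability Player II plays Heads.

p = 2/3, q = 1/3

In a mixed equilibrium Player II is indifferent between Heads and Tails; this condition fixes p.
  Player II's payoff from Heads: p·(-2) + (1−p)·(-4) = 2p - 4
  Player II's payoff from Tails: p·(-3) + (1−p)·(-2) = -p - 2
  2p - 4 = -p - 2  ⇒  3p = 2  ⇒  p = 2/3.
For Player I to be willing to mix, Player I must be indifferent between Tails and Heads, which pins down Player II's mix.
  Player I's payoff from Tails: q·2 + (1−q)·3 = -q + 3
  Player I's payoff from Heads: q·4 + (1−q)·2 = 2q + 2
  -q + 3 = 2q + 2  ⇒  -3q = -1  ⇒  q = 1/3.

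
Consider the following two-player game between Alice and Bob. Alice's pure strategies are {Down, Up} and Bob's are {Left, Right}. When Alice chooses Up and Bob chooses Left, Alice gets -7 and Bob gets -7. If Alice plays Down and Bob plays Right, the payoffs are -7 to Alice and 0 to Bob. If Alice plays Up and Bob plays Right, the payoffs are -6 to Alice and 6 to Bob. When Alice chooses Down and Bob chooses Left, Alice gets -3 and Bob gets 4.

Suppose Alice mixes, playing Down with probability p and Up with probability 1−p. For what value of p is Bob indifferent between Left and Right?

Set Bob's expected payoff from Left equal to that from Right:
  Bob's payoff from Left: p·4 + (1−p)·(-7) = 11p - 7
  Bob's payoff from Right: p·0 + (1−p)·6 = -6p + 6
  11p - 7 = -6p + 6  ⇒  17p = 13  ⇒  p = 13/17.

p = 13/17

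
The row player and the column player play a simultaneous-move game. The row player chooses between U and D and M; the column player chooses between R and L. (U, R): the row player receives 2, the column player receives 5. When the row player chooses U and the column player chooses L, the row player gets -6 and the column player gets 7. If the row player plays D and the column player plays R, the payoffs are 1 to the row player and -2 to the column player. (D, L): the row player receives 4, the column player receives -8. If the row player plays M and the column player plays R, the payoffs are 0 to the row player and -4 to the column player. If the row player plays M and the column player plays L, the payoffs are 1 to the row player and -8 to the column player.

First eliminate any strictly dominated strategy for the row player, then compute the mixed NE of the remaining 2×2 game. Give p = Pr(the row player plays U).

p = 3/4

The row player's strategy M is strictly dominated by D: 1 > 0 and 4 > 1. Eliminate M.
In a mixed equilibrium the column player is indifferent between R and L; this condition fixes p.
  the column player's payoff to R: p·5 + (1−p)·(-2) = 7p - 2
  the column player's payoff to L: p·7 + (1−p)·(-8) = 15p - 8
  7p - 2 = 15p - 8  ⇒  -8p = -6  ⇒  p = 3/4.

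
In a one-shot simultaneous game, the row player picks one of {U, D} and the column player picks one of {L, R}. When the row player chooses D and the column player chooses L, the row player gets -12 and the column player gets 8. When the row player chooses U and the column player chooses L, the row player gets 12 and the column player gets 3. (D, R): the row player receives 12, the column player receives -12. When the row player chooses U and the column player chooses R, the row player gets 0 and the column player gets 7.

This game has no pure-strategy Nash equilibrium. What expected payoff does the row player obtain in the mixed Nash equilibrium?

4

In a mixed equilibrium the row player is indifferent between U and D; this condition fixes q.
  the row player's expected payoff from U: q·12 + (1−q)·0 = 12q
  the row player's expected payoff from D: q·(-12) + (1−q)·12 = -24q + 12
  12q = -24q + 12  ⇒  36q = 12  ⇒  q = 1/3.
At equilibrium the row player is indifferent across rows, so the row player's payoff equals the payoff from U: (1/3)·12 + (2/3)·0 = 4.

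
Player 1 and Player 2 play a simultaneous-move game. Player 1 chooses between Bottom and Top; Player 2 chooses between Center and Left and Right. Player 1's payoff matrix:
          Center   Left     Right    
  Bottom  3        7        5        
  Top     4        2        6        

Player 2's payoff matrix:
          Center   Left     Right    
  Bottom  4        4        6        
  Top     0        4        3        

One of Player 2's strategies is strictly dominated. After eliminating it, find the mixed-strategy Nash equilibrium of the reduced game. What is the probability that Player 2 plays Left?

Player 2's strategy Center is strictly dominated by Right: 6 > 4 and 3 > 0. Eliminate Center.
Player 1's indifference between Bottom and Top determines Player 2's mixing probability q:
  Player 1's payoff to Bottom: q·7 + (1−q)·5 = 2q + 5
  Player 1's payoff to Top: q·2 + (1−q)·6 = -4q + 6
  2q + 5 = -4q + 6  ⇒  6q = 1  ⇒  q = 1/6.

q = 1/6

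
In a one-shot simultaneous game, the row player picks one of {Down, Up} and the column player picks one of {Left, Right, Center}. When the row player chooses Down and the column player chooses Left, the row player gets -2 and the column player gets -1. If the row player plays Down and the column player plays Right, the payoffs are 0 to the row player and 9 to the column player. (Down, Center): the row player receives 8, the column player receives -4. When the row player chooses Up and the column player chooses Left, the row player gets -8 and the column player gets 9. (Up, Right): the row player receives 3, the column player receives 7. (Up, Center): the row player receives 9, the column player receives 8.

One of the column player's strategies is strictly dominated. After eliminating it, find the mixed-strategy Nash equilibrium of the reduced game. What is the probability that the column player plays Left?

The column player's strategy Center is strictly dominated by Left: -1 > -4 and 9 > 8. Eliminate Center.
For the row player to be willing to mix, the row player must be indifferent between Down and Up, which pins down the column player's mix.
  the row player's payoff to Down: q·(-2) + (1−q)·0 = -2q
  the row player's payoff to Up: q·(-8) + (1−q)·3 = -11q + 3
  -2q = -11q + 3  ⇒  9q = 3  ⇒  q = 1/3.

q = 1/3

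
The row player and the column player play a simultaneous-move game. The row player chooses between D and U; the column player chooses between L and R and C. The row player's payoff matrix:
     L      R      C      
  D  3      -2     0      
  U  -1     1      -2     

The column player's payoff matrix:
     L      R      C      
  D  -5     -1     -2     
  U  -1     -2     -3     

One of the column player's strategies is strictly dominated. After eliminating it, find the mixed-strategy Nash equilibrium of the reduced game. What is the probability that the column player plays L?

The column player's strategy C is strictly dominated by R: -1 > -2 and -2 > -3. Eliminate C.
For the row player to be willing to mix, the row player must be indifferent between D and U, which pins down the column player's mix.
  the row player's payoff to D: q·3 + (1−q)·(-2) = 5q - 2
  the row player's payoff to U: q·(-1) + (1−q)·1 = -2q + 1
  5q - 2 = -2q + 1  ⇒  7q = 3  ⇒  q = 3/7.

q = 3/7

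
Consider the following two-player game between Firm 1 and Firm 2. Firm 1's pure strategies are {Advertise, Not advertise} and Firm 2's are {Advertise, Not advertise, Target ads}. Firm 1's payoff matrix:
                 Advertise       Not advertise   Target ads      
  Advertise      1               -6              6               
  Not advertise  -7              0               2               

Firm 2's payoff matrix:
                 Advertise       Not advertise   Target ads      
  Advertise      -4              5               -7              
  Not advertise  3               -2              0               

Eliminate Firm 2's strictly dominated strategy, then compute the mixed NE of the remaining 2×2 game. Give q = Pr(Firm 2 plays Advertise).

Firm 2's strategy Target ads is strictly dominated by Advertise: -4 > -7 and 3 > 0. Eliminate Target ads.
For Firm 1 to be willing to mix, Firm 1 must be indifferent between Advertise and Not advertise, which pins down Firm 2's mix.
  Firm 1's payoff from Advertise: q·1 + (1−q)·(-6) = 7q - 6
  Firm 1's payoff from Not advertise: q·(-7) + (1−q)·0 = -7q
  7q - 6 = -7q  ⇒  14q = 6  ⇒  q = 3/7.

q = 3/7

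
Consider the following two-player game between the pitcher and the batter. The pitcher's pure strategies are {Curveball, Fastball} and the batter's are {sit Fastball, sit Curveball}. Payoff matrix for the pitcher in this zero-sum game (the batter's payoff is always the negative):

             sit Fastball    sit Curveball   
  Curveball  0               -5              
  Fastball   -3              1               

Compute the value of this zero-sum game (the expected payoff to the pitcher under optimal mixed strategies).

v = -5/3

In a mixed equilibrium the pitcher is indifferent between Curveball and Fastball; this condition fixes q.
  the pitcher's payoff to Curveball: q·0 + (1−q)·(-5) = 5q - 5
  the pitcher's payoff to Fastball: q·(-3) + (1−q)·1 = -4q + 1
  5q - 5 = -4q + 1  ⇒  9q = 6  ⇒  q = 2/3.
The value is the pitcher's expected payoff against this mix (using Curveball): (2/3)·0 + (1/3)·(-5) = -5/3.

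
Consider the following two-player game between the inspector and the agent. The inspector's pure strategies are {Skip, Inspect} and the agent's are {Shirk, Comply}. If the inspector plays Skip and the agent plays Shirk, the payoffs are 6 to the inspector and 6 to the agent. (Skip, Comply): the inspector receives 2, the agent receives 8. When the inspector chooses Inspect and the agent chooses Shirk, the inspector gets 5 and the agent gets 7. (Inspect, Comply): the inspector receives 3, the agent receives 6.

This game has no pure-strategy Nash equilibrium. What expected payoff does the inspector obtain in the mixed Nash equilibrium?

4

The agent's mix must leave the inspector indifferent between Skip and Inspect.
  the inspector's payoff to Skip: q·6 + (1−q)·2 = 4q + 2
  the inspector's payoff to Inspect: q·5 + (1−q)·3 = 2q + 3
  4q + 2 = 2q + 3  ⇒  2q = 1  ⇒  q = 1/2.
At equilibrium the inspector is indifferent across rows, so the inspector's payoff equals the payoff from Skip: (1/2)·6 + (1/2)·2 = 4.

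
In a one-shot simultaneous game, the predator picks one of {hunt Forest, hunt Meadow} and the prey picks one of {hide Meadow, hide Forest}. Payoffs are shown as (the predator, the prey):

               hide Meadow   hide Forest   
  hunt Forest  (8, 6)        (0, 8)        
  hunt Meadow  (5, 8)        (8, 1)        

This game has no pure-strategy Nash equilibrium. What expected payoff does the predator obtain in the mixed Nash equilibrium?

The predator's indifference between hunt Forest and hunt Meadow determines the prey's mixing probability q:
  the predator's expected payoff from hunt Forest: q·8 + (1−q)·0 = 8q
  the predator's expected payoff from hunt Meadow: q·5 + (1−q)·8 = -3q + 8
  8q = -3q + 8  ⇒  11q = 8  ⇒  q = 8/11.
At equilibrium the predator is indifferent across rows, so the predator's payoff equals the payoff from hunt Forest: (8/11)·8 + (3/11)·0 = 64/11.

64/11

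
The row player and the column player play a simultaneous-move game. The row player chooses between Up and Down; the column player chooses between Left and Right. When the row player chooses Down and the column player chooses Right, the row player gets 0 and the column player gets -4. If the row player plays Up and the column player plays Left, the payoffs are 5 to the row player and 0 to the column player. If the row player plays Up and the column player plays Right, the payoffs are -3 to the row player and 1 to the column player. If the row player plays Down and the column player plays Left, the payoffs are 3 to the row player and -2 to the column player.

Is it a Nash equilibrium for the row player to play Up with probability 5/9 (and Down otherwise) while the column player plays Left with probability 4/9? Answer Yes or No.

No

Given the row player's mix p = 5/9, the column player's payoff from Left is -8/9 but from Right is -11/9. The column player strictly prefers Left, so the column player would not mix.
So the proposed profile is not a Nash equilibrium.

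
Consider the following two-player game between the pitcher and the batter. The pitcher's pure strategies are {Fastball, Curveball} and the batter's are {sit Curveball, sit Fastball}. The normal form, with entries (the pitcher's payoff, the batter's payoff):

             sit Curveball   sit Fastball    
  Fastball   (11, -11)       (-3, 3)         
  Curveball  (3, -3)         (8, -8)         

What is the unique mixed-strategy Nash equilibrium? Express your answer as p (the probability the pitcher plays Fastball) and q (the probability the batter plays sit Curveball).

p = 5/19, q = 11/19

The pitcher's mix must leave the batter indifferent between sit Curveball and sit Fastball.
  the batter's payoff from sit Curveball: p·(-11) + (1−p)·(-3) = -8p - 3
  the batter's payoff from sit Fastball: p·3 + (1−p)·(-8) = 11p - 8
  -8p - 3 = 11p - 8  ⇒  -19p = -5  ⇒  p = 5/19.
The pitcher's indifference between Fastball and Curveball determines the batter's mixing probability q:
  the pitcher's expected payoff from Fastball: q·11 + (1−q)·(-3) = 14q - 3
  the pitcher's expected payoff from Curveball: q·3 + (1−q)·8 = -5q + 8
  14q - 3 = -5q + 8  ⇒  19q = 11  ⇒  q = 11/19.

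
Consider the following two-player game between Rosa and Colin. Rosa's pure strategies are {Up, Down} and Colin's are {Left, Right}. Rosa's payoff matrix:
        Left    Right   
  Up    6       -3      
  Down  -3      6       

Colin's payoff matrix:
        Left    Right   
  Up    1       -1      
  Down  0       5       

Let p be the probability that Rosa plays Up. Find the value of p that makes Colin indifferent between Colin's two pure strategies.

p = 5/7

Rosa's mix must leave Colin indifferent between Left and Right.
  Colin's payoff from Left: p·1 + (1−p)·0 = p
  Colin's payoff from Right: p·(-1) + (1−p)·5 = -6p + 5
  p = -6p + 5  ⇒  7p = 5  ⇒  p = 5/7.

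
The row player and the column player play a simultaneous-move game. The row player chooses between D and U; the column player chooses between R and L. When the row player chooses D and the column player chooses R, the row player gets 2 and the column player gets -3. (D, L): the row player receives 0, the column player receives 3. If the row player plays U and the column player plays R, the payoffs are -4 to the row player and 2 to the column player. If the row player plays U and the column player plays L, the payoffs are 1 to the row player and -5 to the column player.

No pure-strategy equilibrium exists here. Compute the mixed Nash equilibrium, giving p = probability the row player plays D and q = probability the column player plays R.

In a mixed equilibrium the column player is indifferent between R and L; this condition fixes p.
  the column player's payoff to R: p·(-3) + (1−p)·2 = -5p + 2
  the column player's payoff to L: p·3 + (1−p)·(-5) = 8p - 5
  -5p + 2 = 8p - 5  ⇒  -13p = -7  ⇒  p = 7/13.
The column player's mix must leave the row player indifferent between D and U.
  the row player's payoff from D: q·2 + (1−q)·0 = 2q
  the row player's payoff from U: q·(-4) + (1−q)·1 = -5q + 1
  2q = -5q + 1  ⇒  7q = 1  ⇒  q = 1/7.

p = 7/13, q = 1/7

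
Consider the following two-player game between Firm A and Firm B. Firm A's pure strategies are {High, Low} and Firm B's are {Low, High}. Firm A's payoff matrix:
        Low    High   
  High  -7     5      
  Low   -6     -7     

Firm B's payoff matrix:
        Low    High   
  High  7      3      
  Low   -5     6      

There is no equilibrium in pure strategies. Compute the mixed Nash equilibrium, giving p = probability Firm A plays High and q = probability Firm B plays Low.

For Firm B to be willing to mix, Firm B must be indifferent between Low and High, which pins down Firm A's mix.
  Firm B's expected payoff from Low: p·7 + (1−p)·(-5) = 12p - 5
  Firm B's expected payoff from High: p·3 + (1−p)·6 = -3p + 6
  12p - 5 = -3p + 6  ⇒  15p = 11  ⇒  p = 11/15.
Firm B's mix must leave Firm A indifferent between High and Low.
  Firm A's payoff from High: q·(-7) + (1−q)·5 = -12q + 5
  Firm A's payoff from Low: q·(-6) + (1−q)·(-7) = q - 7
  -12q + 5 = q - 7  ⇒  -13q = -12  ⇒  q = 12/13.

p = 11/15, q = 12/13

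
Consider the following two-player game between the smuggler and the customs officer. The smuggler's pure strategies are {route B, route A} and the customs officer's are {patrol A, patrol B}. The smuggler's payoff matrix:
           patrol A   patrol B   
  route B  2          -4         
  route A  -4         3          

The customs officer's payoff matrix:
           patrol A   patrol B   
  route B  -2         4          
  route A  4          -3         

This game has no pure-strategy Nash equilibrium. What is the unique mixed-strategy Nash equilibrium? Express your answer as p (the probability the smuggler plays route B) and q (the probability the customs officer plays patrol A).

Set the customs officer's expected payoff from patrol A equal to that from patrol B:
  the customs officer's payoff from patrol A: p·(-2) + (1−p)·4 = -6p + 4
  the customs officer's payoff from patrol B: p·4 + (1−p)·(-3) = 7p - 3
  -6p + 4 = 7p - 3  ⇒  -13p = -7  ⇒  p = 7/13.
The smuggler's indifference between route B and route A determines the customs officer's mixing probability q:
  the smuggler's payoff to route B: q·2 + (1−q)·(-4) = 6q - 4
  the smuggler's payoff to route A: q·(-4) + (1−q)·3 = -7q + 3
  6q - 4 = -7q + 3  ⇒  13q = 7  ⇒  q = 7/13.

p = 7/13, q = 7/13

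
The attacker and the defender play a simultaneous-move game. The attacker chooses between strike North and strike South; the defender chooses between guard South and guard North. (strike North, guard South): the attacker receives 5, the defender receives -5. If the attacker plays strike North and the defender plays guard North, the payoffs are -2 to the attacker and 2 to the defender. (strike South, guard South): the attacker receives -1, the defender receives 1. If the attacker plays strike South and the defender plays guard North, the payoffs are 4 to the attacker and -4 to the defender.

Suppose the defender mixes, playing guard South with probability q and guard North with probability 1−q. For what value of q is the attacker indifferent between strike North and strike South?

The defender's mix must leave the attacker indifferent between strike North and strike South.
  the attacker's payoff to strike North: q·5 + (1−q)·(-2) = 7q - 2
  the attacker's payoff to strike South: q·(-1) + (1−q)·4 = -5q + 4
  7q - 2 = -5q + 4  ⇒  12q = 6  ⇒  q = 1/2.

q = 1/2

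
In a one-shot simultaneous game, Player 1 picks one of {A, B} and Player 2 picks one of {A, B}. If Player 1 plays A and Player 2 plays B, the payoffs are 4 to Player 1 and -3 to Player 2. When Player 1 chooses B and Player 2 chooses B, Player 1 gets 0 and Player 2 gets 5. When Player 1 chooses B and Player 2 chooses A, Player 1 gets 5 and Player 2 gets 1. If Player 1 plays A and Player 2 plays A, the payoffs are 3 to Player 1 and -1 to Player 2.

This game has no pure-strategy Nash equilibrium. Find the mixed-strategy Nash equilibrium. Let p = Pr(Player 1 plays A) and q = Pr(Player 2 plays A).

In a mixed equilibrium Player 2 is indifferent between A and B; this condition fixes p.
  Player 2's payoff to A: p·(-1) + (1−p)·1 = -2p + 1
  Player 2's payoff to B: p·(-3) + (1−p)·5 = -8p + 5
  -2p + 1 = -8p + 5  ⇒  6p = 4  ⇒  p = 2/3.
Player 1's indifference between A and B determines Player 2's mixing probability q:
  Player 1's expected payoff from A: q·3 + (1−q)·4 = -q + 4
  Player 1's expected payoff from B: q·5 + (1−q)·0 = 5q
  -q + 4 = 5q  ⇒  -6q = -4  ⇒  q = 2/3.

p = 2/3, q = 2/3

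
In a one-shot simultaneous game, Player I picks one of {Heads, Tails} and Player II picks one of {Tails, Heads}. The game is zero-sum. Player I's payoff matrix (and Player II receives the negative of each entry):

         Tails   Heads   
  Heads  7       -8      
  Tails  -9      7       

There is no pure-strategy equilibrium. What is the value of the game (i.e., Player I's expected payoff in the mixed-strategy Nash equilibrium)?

Set Player I's expected payoff from Heads equal to that from Tails:
  Player I's payoff from Heads: q·7 + (1−q)·(-8) = 15q - 8
  Player I's payoff from Tails: q·(-9) + (1−q)·7 = -16q + 7
  15q - 8 = -16q + 7  ⇒  31q = 15  ⇒  q = 15/31.
The value is Player I's expected payoff against this mix (using Heads): (15/31)·7 + (16/31)·(-8) = -23/31.

v = -23/31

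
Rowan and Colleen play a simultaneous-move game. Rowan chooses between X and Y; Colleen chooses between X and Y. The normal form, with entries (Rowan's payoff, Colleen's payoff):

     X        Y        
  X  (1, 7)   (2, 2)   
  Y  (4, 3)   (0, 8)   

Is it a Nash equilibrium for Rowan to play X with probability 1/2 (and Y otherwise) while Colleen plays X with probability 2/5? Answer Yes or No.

Yes

Check Colleen's indifference given Rowan's mix p = 1/2:
  payoff from X = 5; payoff from Y = 5 — equal.
Check Rowan's indifference given Colleen's mix q = 2/5:
  payoff from X = 8/5; payoff from Y = 8/5 — equal.
Both players are indifferent, so neither can profitably deviate.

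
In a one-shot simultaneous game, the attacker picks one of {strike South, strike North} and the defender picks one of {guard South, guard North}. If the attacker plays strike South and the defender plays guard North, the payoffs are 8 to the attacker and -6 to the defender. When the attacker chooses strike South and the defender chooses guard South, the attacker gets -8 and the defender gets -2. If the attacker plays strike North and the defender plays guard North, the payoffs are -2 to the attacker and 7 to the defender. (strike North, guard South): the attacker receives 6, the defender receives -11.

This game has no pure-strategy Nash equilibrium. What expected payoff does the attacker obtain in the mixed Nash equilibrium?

4/3

In a mixed equilibrium the attacker is indifferent between strike South and strike North; this condition fixes q.
  the attacker's expected payoff from strike South: q·(-8) + (1−q)·8 = -16q + 8
  the attacker's expected payoff from strike North: q·6 + (1−q)·(-2) = 8q - 2
  -16q + 8 = 8q - 2  ⇒  -24q = -10  ⇒  q = 5/12.
At equilibrium the attacker is indifferent across rows, so the attacker's payoff equals the payoff from strike South: (5/12)·(-8) + (7/12)·8 = 4/3.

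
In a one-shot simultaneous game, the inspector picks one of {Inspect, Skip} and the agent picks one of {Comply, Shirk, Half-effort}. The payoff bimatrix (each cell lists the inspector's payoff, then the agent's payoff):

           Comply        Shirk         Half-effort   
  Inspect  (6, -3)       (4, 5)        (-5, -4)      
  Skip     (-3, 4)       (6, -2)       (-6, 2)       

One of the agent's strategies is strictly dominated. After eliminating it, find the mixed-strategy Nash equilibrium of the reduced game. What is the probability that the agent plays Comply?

q = 2/11

The agent's strategy Half-effort is strictly dominated by Comply: -3 > -4 and 4 > 2. Eliminate Half-effort.
Set the inspector's expected payoff from Inspect equal to that from Skip:
  the inspector's payoff to Inspect: q·6 + (1−q)·4 = 2q + 4
  the inspector's payoff to Skip: q·(-3) + (1−q)·6 = -9q + 6
  2q + 4 = -9q + 6  ⇒  11q = 2  ⇒  q = 2/11.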